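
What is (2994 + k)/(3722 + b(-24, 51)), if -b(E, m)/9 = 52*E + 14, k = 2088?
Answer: 231/674 ≈ 0.34273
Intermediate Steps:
b(E, m) = -126 - 468*E (b(E, m) = -9*(52*E + 14) = -9*(14 + 52*E) = -126 - 468*E)
(2994 + k)/(3722 + b(-24, 51)) = (2994 + 2088)/(3722 + (-126 - 468*(-24))) = 5082/(3722 + (-126 + 11232)) = 5082/(3722 + 11106) = 5082/14828 = 5082*(1/14828) = 231/674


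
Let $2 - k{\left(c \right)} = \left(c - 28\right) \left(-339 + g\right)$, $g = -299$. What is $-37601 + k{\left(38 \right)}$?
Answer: $-31219$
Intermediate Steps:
$k{\left(c \right)} = -17862 + 638 c$ ($k{\left(c \right)} = 2 - \left(c - 28\right) \left(-339 - 299\right) = 2 - \left(-28 + c\right) \left(-638\right) = 2 - \left(17864 - 638 c\right) = 2 + \left(-17864 + 638 c\right) = -17862 + 638 c$)
$-37601 + k{\left(38 \right)} = -37601 + \left(-17862 + 638 \cdot 38\right) = -37601 + \left(-17862 + 24244\right) = -37601 + 6382 = -31219$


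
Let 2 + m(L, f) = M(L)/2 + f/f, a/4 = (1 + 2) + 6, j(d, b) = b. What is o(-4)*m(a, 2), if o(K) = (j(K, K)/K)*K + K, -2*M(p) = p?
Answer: 80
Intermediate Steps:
M(p) = -p/2
a = 36 (a = 4*((1 + 2) + 6) = 4*(3 + 6) = 4*9 = 36)
m(L, f) = -1 - L/4 (m(L, f) = -2 + (-L/2/2 + f/f) = -2 + (-L/2*(1/2) + 1) = -2 + (-L/4 + 1) = -2 + (1 - L/4) = -1 - L/4)
o(K) = 2*K (o(K) = (K/K)*K + K = 1*K + K = K + K = 2*K)
o(-4)*m(a, 2) = (2*(-4))*(-1 - 1/4*36) = -8*(-1 - 9) = -8*(-10) = 80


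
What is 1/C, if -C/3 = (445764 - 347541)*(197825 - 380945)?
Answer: 1/53959787280 ≈ 1.8532e-11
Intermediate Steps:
C = 53959787280 (C = -3*(445764 - 347541)*(197825 - 380945) = -294669*(-183120) = -3*(-17986595760) = 53959787280)
1/C = 1/53959787280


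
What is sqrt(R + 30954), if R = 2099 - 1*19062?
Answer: sqrt(13991) ≈ 118.28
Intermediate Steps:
R = -16963 (R = 2099 - 19062 = -16963)
sqrt(R + 30954) = sqrt(-16963 + 30954) = sqrt(13991)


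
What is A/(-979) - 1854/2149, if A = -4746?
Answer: 8384088/2103871 ≈ 3.9851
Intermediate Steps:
A/(-979) - 1854/2149 = -4746/(-979) - 1854/2149 = -4746*(-1/979) - 1854*1/2149 = 4746/979 - 1854/2149 = 8384088/2103871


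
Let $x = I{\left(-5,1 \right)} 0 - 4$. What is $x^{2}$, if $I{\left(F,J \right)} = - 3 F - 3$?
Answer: $16$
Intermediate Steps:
$I{\left(F,J \right)} = -3 - 3 F$
$x = -4$ ($x = \left(-3 - -15\right) 0 - 4 = \left(-3 + 15\right) 0 - 4 = 12 \cdot 0 - 4 = 0 - 4 = -4$)
$x^{2} = \left(-4\right)^{2} = 16$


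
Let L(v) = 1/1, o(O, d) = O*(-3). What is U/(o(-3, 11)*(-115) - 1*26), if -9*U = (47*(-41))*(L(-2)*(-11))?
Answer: 21197/9549 ≈ 2.2198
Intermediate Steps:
o(O, d) = -3*O
L(v) = 1
U = -21197/9 (U = -47*(-41)*1*(-11)/9 = -(-1927)*(-11)/9 = -⅑*21197 = -21197/9 ≈ -2355.2)
U/(o(-3, 11)*(-115) - 1*26) = -21197/(9*(-3*(-3)*(-115) - 1*26)) = -21197/(9*(9*(-115) - 26)) = -21197/(9*(-1035 - 26)) = -21197/9/(-1061) = -21197/9*(-1/1061) = 21197/9549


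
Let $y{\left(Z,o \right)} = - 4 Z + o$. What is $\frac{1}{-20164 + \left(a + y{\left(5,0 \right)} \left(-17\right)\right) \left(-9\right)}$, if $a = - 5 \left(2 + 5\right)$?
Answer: $- \frac{1}{22909} \approx -4.3651 \cdot 10^{-5}$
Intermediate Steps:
$y{\left(Z,o \right)} = o - 4 Z$
$a = -35$ ($a = \left(-5\right) 7 = -35$)
$\frac{1}{-20164 + \left(a + y{\left(5,0 \right)} \left(-17\right)\right) \left(-9\right)} = \frac{1}{-20164 + \left(-35 + \left(0 - 20\right) \left(-17\right)\right) \left(-9\right)} = \frac{1}{-20164 + \left(-35 - -340\right) \left(-9\right)} = \frac{1}{-20164 + \left(-35 + 340\right) \left(-9\right)} = \frac{1}{-20164 + 305 \left(-9\right)} = \frac{1}{-20164 - 2745} = \frac{1}{-22909} = - \frac{1}{22909}$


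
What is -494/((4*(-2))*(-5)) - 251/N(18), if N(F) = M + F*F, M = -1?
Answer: -84801/6460 ≈ -13.127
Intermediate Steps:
N(F) = -1 + F² (N(F) = -1 + F*F = -1 + F²)
-494/((4*(-2))*(-5)) - 251/N(18) = -494/((4*(-2))*(-5)) - 251/(-1 + 18²) = -494/((-8*(-5))) - 251/(-1 + 324) = -494/40 - 251/323 = -494*1/40 - 251*1/323 = -247/20 - 251/323 = -84801/6460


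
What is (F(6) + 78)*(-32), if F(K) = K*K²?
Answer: -9408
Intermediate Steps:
F(K) = K³
(F(6) + 78)*(-32) = (6³ + 78)*(-32) = (216 + 78)*(-32) = 294*(-32) = -9408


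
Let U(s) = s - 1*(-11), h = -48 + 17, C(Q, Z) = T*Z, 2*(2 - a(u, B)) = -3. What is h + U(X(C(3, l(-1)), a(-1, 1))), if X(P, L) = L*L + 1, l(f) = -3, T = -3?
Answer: -27/4 ≈ -6.7500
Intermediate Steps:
a(u, B) = 7/2 (a(u, B) = 2 - 1/2*(-3) = 2 + 3/2 = 7/2)
C(Q, Z) = -3*Z
X(P, L) = 1 + L**2 (X(P, L) = L**2 + 1 = 1 + L**2)
h = -31
U(s) = 11 + s (U(s) = s + 11 = 11 + s)
h + U(X(C(3, l(-1)), a(-1, 1))) = -31 + (11 + (1 + (7/2)**2)) = -31 + (11 + (1 + 49/4)) = -31 + (11 + 53/4) = -31 + 97/4 = -27/4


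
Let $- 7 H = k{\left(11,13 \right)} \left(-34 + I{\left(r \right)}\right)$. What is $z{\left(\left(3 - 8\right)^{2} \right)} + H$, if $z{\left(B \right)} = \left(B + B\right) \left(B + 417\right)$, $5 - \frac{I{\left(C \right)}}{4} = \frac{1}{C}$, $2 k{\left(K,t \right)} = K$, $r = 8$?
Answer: $\frac{619119}{28} \approx 22111.0$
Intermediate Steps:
$k{\left(K,t \right)} = \frac{K}{2}$
$I{\left(C \right)} = 20 - \frac{4}{C}$
$H = \frac{319}{28}$ ($H = - \frac{\frac{1}{2} \cdot 11 \left(-34 + \left(20 - \frac{4}{8}\right)\right)}{7} = - \frac{\frac{11}{2} \left(-34 + \left(20 - \frac{1}{2}\right)\right)}{7} = - \frac{\frac{11}{2} \left(-34 + \frac{39}{2}\right)}{7} = - \frac{\frac{11}{2} \left(- \frac{29}{2}\right)}{7} = \left(- \frac{1}{7}\right) \left(- \frac{319}{4}\right) = \frac{319}{28} \approx 11.393$)
$z{\left(B \right)} = 2 B \left(417 + B\right)$
$z{\left(\left(3 - 8\right)^{2} \right)} + H = 2 \left(3 - 8\right)^{2} \left(417 + \left(3 - 8\right)^{2}\right) + \frac{319}{28} = 2 \left(-5\right)^{2} \left(417 + \left(-5\right)^{2}\right) + \frac{319}{28} = 2 \cdot 25 \left(417 + 25\right) + \frac{319}{28} = 2 \cdot 25 \cdot 442 + \frac{319}{28} = 22100 + \frac{319}{28} = \frac{619119}{28}$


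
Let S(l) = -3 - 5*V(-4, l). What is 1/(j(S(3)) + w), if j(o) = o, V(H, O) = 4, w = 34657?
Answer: 1/34634 ≈ 2.8873e-5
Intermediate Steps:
S(l) = -23 (S(l) = -3 - 5*4 = -3 - 20 = -23)
1/(j(S(3)) + w) = 1/(-23 + 34657) = 1/34634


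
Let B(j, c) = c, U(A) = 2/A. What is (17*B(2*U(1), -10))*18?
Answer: -3060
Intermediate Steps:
(17*B(2*U(1), -10))*18 = (17*(-10))*18 = -170*18 = -3060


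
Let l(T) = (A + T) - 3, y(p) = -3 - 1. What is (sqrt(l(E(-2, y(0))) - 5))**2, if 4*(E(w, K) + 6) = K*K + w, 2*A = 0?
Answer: -21/2 ≈ -10.500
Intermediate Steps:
A = 0 (A = (1/2)*0 = 0)
y(p) = -4
E(w, K) = -6 + w/4 + K**2/4 (E(w, K) = -6 + (K*K + w)/4 = -6 + (K**2 + w)/4 = -6 + (w + K**2)/4 = -6 + (w/4 + K**2/4) = -6 + w/4 + K**2/4)
l(T) = -3 + T (l(T) = (0 + T) - 3 = T - 3 = -3 + T)
(sqrt(l(E(-2, y(0))) - 5))**2 = (sqrt((-3 + (-6 + (1/4)*(-2) + (1/4)*(-4)**2)) - 5))**2 = (sqrt((-3 + (-6 - 1/2 + (1/4)*16)) - 5))**2 = (sqrt((-3 + (-6 - 1/2 + 4)) - 5))**2 = (sqrt((-3 - 5/2) - 5))**2 = (sqrt(-11/2 - 5))**2 = (sqrt(-21/2))**2 = (I*sqrt(42)/2)**2 = -21/2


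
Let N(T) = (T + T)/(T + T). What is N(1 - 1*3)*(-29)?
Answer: -29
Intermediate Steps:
N(T) = 1 (N(T) = (2*T)/((2*T)) = (2*T)*(1/(2*T)) = 1)
N(1 - 1*3)*(-29) = 1*(-29) = -29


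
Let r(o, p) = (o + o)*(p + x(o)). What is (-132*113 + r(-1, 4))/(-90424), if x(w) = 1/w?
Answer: 7461/45212 ≈ 0.16502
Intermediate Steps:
r(o, p) = 2*o*(p + 1/o) (r(o, p) = (o + o)*(p + 1/o) = (2*o)*(p + 1/o) = 2*o*(p + 1/o))
(-132*113 + r(-1, 4))/(-90424) = (-132*113 + (2 + 2*(-1)*4))/(-90424) = (-14916 + (2 - 8))*(-1/90424) = (-14916 - 6)*(-1/90424) = -14922*(-1/90424) = 7461/45212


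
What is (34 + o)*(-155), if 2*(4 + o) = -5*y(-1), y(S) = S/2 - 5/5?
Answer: -20925/4 ≈ -5231.3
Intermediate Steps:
y(S) = -1 + S/2 (y(S) = S*(1/2) - 5*1/5 = S/2 - 1 = -1 + S/2)
o = -1/4 (o = -4 + (-5*(-1 + (1/2)*(-1)))/2 = -4 + (-5*(-1 - 1/2))/2 = -4 + (-5*(-3/2))/2 = -4 + (1/2)*(15/2) = -4 + 15/4 = -1/4 ≈ -0.25000)
(34 + o)*(-155) = (34 - 1/4)*(-155) = (135/4)*(-155) = -20925/4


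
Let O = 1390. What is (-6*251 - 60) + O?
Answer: -176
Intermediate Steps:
(-6*251 - 60) + O = (-6*251 - 60) + 1390 = (-1506 - 60) + 1390 = -1566 + 1390 = -176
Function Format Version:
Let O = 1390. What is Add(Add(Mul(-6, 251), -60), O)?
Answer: -176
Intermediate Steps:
Add(Add(Mul(-6, 251), -60), O) = Add(Add(Mul(-6, 251), -60), 1390) = Add(Add(-1506, -60), 1390) = Add(-1566, 1390) = -176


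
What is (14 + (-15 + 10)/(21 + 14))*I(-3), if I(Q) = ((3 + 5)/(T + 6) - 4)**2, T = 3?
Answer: 10864/81 ≈ 134.12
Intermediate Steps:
I(Q) = 784/81 (I(Q) = ((3 + 5)/(3 + 6) - 4)**2 = (8/9 - 4)**2 = (-28/9)**2 = 784/81)
(14 + (-15 + 10)/(21 + 14))*I(-3) = (14 + (-15 + 10)/(21 + 14))*(784/81) = (14 - 5/35)*(784/81) = (14 - 5*1/35)*(784/81) = (14 - 1/7)*(784/81) = (97/7)*(784/81) = 10864/81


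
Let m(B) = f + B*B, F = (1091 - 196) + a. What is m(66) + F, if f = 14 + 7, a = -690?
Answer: 4582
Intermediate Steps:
F = 205 (F = (1091 - 196) - 690 = 895 - 690 = 205)
f = 21
m(B) = 21 + B² (m(B) = 21 + B*B = 21 + B²)
m(66) + F = (21 + 66²) + 205 = (21 + 4356) + 205 = 4377 + 205 = 4582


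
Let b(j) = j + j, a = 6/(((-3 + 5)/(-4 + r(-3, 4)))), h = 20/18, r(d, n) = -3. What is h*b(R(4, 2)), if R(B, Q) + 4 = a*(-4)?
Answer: 1600/9 ≈ 177.78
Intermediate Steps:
h = 10/9 (h = 20*(1/18) = 10/9 ≈ 1.1111)
a = -21 (a = 6/(((-3 + 5)/(-4 - 3))) = 6/((2/(-7))) = 6/((2*(-⅐))) = 6/(-2/7) = 6*(-7/2) = -21)
R(B, Q) = 80 (R(B, Q) = -4 - 21*(-4) = -4 + 84 = 80)
b(j) = 2*j
h*b(R(4, 2)) = 10*(2*80)/9 = (10/9)*160 = 1600/9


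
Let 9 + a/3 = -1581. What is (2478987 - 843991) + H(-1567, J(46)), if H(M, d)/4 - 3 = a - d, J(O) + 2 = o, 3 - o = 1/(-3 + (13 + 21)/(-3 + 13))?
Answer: 1615934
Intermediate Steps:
a = -4770 (a = -27 + 3*(-1581) = -27 - 4743 = -4770)
o = ½ (o = 3 - 1/(-3 + (13 + 21)/(-3 + 13)) = 3 - 1/(-3 + 34/10) = 3 - 1/(-3 + 34*(⅒)) = 3 - 1/(-3 + 17/5) = 3 - 1/⅖ = 3 - 1*5/2 = 3 - 5/2 = ½ ≈ 0.50000)
J(O) = -3/2 (J(O) = -2 + ½ = -3/2)
H(M, d) = -19068 - 4*d (H(M, d) = 12 + 4*(-4770 - d) = 12 + (-19080 - 4*d) = -19068 - 4*d)
(2478987 - 843991) + H(-1567, J(46)) = (2478987 - 843991) + (-19068 - 4*(-3/2)) = 1634996 + (-19068 + 6) = 1634996 - 19062 = 1615934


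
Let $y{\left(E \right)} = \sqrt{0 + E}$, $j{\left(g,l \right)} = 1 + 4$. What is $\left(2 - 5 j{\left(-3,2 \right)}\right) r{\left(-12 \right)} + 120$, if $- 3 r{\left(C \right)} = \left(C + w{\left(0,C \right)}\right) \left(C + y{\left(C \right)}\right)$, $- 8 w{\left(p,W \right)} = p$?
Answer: $1224 - 184 i \sqrt{3} \approx 1224.0 - 318.7 i$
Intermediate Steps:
$w{\left(p,W \right)} = - \frac{p}{8}$
$j{\left(g,l \right)} = 5$
$y{\left(E \right)} = \sqrt{E}$
$r{\left(C \right)} = - \frac{C \left(C + \sqrt{C}\right)}{3}$ ($r{\left(C \right)} = - \frac{\left(C - 0\right) \left(C + \sqrt{C}\right)}{3} = - \frac{\left(C + 0\right) \left(C + \sqrt{C}\right)}{3} = - \frac{C \left(C + \sqrt{C}\right)}{3}$)
$\left(2 - 5 j{\left(-3,2 \right)}\right) r{\left(-12 \right)} + 120 = \left(2 - 25\right) \left(- \frac{\left(-12\right)^{2}}{3} - \frac{\left(-12\right)^{\frac{3}{2}}}{3}\right) + 120 = \left(2 - 25\right) \left(\left(- \frac{1}{3}\right) 144 - \frac{\left(-24\right) i \sqrt{3}}{3}\right) + 120 = - 23 \left(-48 + 8 i \sqrt{3}\right) + 120 = \left(1104 - 184 i \sqrt{3}\right) + 120 = 1224 - 184 i \sqrt{3}$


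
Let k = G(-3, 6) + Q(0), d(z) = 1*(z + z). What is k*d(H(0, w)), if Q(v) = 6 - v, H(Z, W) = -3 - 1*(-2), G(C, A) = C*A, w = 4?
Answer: 24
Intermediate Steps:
G(C, A) = A*C
H(Z, W) = -1 (H(Z, W) = -3 + 2 = -1)
d(z) = 2*z (d(z) = 1*(2*z) = 2*z)
k = -12 (k = 6*(-3) + (6 - 1*0) = -18 + (6 + 0) = -18 + 6 = -12)
k*d(H(0, w)) = -24*(-1) = -12*(-2) = 24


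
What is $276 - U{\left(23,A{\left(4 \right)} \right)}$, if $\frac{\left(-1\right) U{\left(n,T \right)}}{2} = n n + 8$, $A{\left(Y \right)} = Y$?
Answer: $1350$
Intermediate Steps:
$U{\left(n,T \right)} = -16 - 2 n^{2}$ ($U{\left(n,T \right)} = - 2 \left(n n + 8\right) = - 2 \left(n^{2} + 8\right) = - 2 \left(8 + n^{2}\right) = -16 - 2 n^{2}$)
$276 - U{\left(23,A{\left(4 \right)} \right)} = 276 - \left(-16 - 2 \cdot 23^{2}\right) = 276 - \left(-16 - 1058\right) = 276 - -1074 = 276 + 1074 = 1350$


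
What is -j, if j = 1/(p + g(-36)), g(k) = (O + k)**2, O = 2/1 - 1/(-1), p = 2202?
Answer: -1/3291 ≈ -0.00030386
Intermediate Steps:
O = 3 (O = 2*1 - 1*(-1) = 2 + 1 = 3)
g(k) = (3 + k)**2
j = 1/3291 (j = 1/(2202 + (3 - 36)**2) = 1/(2202 + (-33)**2) = 1/(2202 + 1089) = 1/3291 ≈ 0.00030386)
-j = -1*1/3291 = -1/3291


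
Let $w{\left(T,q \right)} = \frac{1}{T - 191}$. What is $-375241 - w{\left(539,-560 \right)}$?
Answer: $- \frac{130583869}{348} \approx -3.7524 \cdot 10^{5}$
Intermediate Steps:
$w{\left(T,q \right)} = \frac{1}{-191 + T}$
$-375241 - w{\left(539,-560 \right)} = -375241 - \frac{1}{-191 + 539} = -375241 - \frac{1}{348} = - \frac{130583869}{348}$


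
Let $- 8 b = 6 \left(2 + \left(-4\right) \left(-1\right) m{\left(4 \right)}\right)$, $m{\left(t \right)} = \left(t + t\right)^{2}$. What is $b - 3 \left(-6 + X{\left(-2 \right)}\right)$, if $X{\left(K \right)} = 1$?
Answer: $- \frac{357}{2} \approx -178.5$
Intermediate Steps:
$m{\left(t \right)} = 4 t^{2}$ ($m{\left(t \right)} = \left(2 t\right)^{2} = 4 t^{2}$)
$b = - \frac{387}{2}$ ($b = - \frac{6 \left(2 + \left(-4\right) \left(-1\right) 4 \cdot 4^{2}\right)}{8} = - \frac{6 \left(2 + 4 \cdot 4 \cdot 16\right)}{8} = - \frac{6 \left(2 + 4 \cdot 64\right)}{8} = - \frac{6 \left(2 + 256\right)}{8} = - \frac{6 \cdot 258}{8} = \left(- \frac{1}{8}\right) 1548 = - \frac{387}{2} \approx -193.5$)
$b - 3 \left(-6 + X{\left(-2 \right)}\right) = - \frac{387}{2} - 3 \left(-6 + 1\right) = - \frac{387}{2} - -15 = - \frac{387}{2} + 15 = - \frac{357}{2}$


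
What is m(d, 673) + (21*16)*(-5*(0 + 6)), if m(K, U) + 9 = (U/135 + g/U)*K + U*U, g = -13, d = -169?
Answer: 40157979794/90855 ≈ 4.4200e+5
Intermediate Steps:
m(K, U) = -9 + U² + K*(-13/U + U/135) (m(K, U) = -9 + ((U/135 - 13/U)*K + U*U) = -9 + ((U*(1/135) - 13/U)*K + U²) = -9 + ((U/135 - 13/U)*K + U²) = -9 + ((-13/U + U/135)*K + U²) = -9 + (K*(-13/U + U/135) + U²) = -9 + (U² + K*(-13/U + U/135)) = -9 + U² + K*(-13/U + U/135))
m(d, 673) + (21*16)*(-5*(0 + 6)) = (-9 + 673² - 13*(-169)/673 + (1/135)*(-169)*673) + (21*16)*(-5*(0 + 6)) = (-9 + 452929 - 13*(-169)*1/673 - 113737/135) + 336*(-5*6) = (-9 + 452929 + 2197/673 - 113737/135) + 336*(-30) = 41073798194/90855 - 10080 = 40157979794/90855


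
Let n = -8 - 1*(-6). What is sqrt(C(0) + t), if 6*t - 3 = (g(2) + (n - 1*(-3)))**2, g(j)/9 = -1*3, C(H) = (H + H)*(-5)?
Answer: sqrt(4074)/6 ≈ 10.638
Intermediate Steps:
n = -2 (n = -8 + 6 = -2)
C(H) = -10*H (C(H) = (2*H)*(-5) = -10*H)
g(j) = -27 (g(j) = 9*(-1*3) = 9*(-3) = -27)
t = 679/6 (t = 1/2 + (-27 + (-2 - 1*(-3)))**2/6 = 1/2 + (-27 + (-2 + 3))**2/6 = 1/2 + (-27 + 1)**2/6 = 1/2 + (1/6)*(-26)**2 = 1/2 + (1/6)*676 = 1/2 + 338/3 = 679/6 ≈ 113.17)
sqrt(C(0) + t) = sqrt(-10*0 + 679/6) = sqrt(0 + 679/6) = sqrt(679/6) = sqrt(4074)/6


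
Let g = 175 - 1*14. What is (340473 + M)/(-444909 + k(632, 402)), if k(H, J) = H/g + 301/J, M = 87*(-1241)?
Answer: -15048253332/28795097773 ≈ -0.52260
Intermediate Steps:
g = 161 (g = 175 - 14 = 161)
M = -107967
k(H, J) = 301/J + H/161 (k(H, J) = H/161 + 301/J = 301/J + H/161)
(340473 + M)/(-444909 + k(632, 402)) = (340473 - 107967)/(-444909 + (301/402 + (1/161)*632)) = 232506/(-444909 + (301*(1/402) + 632/161)) = 232506/(-444909 + (301/402 + 632/161)) = 232506/(-444909 + 302525/64722) = 232506/(-28795097773/64722) = 232506*(-64722/28795097773) = -15048253332/28795097773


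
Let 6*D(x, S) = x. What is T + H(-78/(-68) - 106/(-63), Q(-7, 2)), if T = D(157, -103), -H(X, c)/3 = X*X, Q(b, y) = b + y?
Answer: 3283265/1529388 ≈ 2.1468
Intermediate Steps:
D(x, S) = x/6
H(X, c) = -3*X**2 (H(X, c) = -3*X*X = -3*X**2)
T = 157/6 (T = (1/6)*157 = 157/6 ≈ 26.167)
T + H(-78/(-68) - 106/(-63), Q(-7, 2)) = 157/6 - 3*(-78/(-68) - 106/(-63))**2 = 157/6 - 3*(-78*(-1/68) - 106*(-1/63))**2 = 157/6 - 3*(39/34 + 106/63)**2 = 157/6 - 3*(6061/2142)**2 = 157/6 - 3*36735721/4588164 = 157/6 - 36735721/1529388 = 3283265/1529388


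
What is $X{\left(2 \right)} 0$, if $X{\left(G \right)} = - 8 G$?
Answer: $0$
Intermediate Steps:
$X{\left(2 \right)} 0 = \left(-8\right) 2 \cdot 0 = \left(-16\right) 0 = 0$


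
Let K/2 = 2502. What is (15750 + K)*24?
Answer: 498096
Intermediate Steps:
K = 5004 (K = 2*2502 = 5004)
(15750 + K)*24 = (15750 + 5004)*24 = 20754*24 = 498096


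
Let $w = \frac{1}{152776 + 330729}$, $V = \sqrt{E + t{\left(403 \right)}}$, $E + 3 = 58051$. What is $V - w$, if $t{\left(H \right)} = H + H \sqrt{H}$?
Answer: $- \frac{1}{483505} + \sqrt{58451 + 403 \sqrt{403}} \approx 257.96$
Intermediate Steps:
$E = 58048$ ($E = -3 + 58051 = 58048$)
$t{\left(H \right)} = H + H^{\frac{3}{2}}$
$V = \sqrt{58451 + 403 \sqrt{403}}$ ($V = \sqrt{58048 + \left(403 + 403^{\frac{3}{2}}\right)} = \sqrt{58048 + \left(403 + 403 \sqrt{403}\right)} = \sqrt{58451 + 403 \sqrt{403}} \approx 257.96$)
$w = \frac{1}{483505} \approx 2.0682 \cdot 10^{-6}$
$V - w = \sqrt{58451 + 403 \sqrt{403}} - \frac{1}{483505} = - \frac{1}{483505} + \sqrt{58451 + 403 \sqrt{403}}$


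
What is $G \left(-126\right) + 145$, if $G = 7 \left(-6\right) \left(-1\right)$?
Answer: $-5147$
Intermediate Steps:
$G = 42$ ($G = \left(-42\right) \left(-1\right) = 42$)
$G \left(-126\right) + 145 = 42 \left(-126\right) + 145 = -5292 + 145 = -5147$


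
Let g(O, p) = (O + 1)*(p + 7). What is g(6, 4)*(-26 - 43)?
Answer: -5313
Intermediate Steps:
g(O, p) = (1 + O)*(7 + p)
g(6, 4)*(-26 - 43) = (7 + 4 + 7*6 + 6*4)*(-26 - 43) = (7 + 4 + 42 + 24)*(-69) = 77*(-69) = -5313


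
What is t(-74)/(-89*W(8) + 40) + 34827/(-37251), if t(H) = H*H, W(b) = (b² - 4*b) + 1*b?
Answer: -27214793/10926960 ≈ -2.4906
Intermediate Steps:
W(b) = b² - 3*b (W(b) = (b² - 4*b) + b = b² - 3*b)
t(H) = H²
t(-74)/(-89*W(8) + 40) + 34827/(-37251) = (-74)²/(-712*(-3 + 8) + 40) + 34827/(-37251) = 5476/(-712*5 + 40) + 34827*(-1/37251) = 5476/(-89*40 + 40) - 11609/12417 = 5476/(-3560 + 40) - 11609/12417 = 5476/(-3520) - 11609/12417 = 5476*(-1/3520) - 11609/12417 = -1369/880 - 11609/12417 = -27214793/10926960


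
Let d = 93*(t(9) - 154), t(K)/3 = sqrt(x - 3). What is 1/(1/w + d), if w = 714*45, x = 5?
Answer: -14785129049670/211591901515942081 - 288021995100*sqrt(2)/211591901515942081 ≈ -7.1801e-5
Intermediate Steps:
w = 32130
t(K) = 3*sqrt(2) (t(K) = 3*sqrt(5 - 3) = 3*sqrt(2))
d = -14322 + 279*sqrt(2) (d = 93*(3*sqrt(2) - 154) = 93*(-154 + 3*sqrt(2)) = -14322 + 279*sqrt(2) ≈ -13927.)
1/(1/w + d) = 1/(1/32130 + (-14322 + 279*sqrt(2))) = 1/(-460165859/32130 + 279*sqrt(2))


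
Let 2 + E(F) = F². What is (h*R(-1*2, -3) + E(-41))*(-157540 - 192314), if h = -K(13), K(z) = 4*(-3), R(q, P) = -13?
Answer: -532827642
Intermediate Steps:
K(z) = -12
E(F) = -2 + F²
h = 12 (h = -1*(-12) = 12)
(h*R(-1*2, -3) + E(-41))*(-157540 - 192314) = (12*(-13) + (-2 + (-41)²))*(-157540 - 192314) = (-156 + (-2 + 1681))*(-349854) = (-156 + 1679)*(-349854) = 1523*(-349854) = -532827642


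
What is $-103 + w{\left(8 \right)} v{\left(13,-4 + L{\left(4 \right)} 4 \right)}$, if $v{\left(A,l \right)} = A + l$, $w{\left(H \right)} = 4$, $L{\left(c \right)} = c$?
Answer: $-3$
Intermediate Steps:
$-103 + w{\left(8 \right)} v{\left(13,-4 + L{\left(4 \right)} 4 \right)} = -103 + 4 \left(13 + \left(-4 + 4 \cdot 4\right)\right) = -103 + 4 \left(13 + \left(-4 + 16\right)\right) = -103 + 4 \left(13 + 12\right) = -103 + 4 \cdot 25 = -103 + 100 = -3$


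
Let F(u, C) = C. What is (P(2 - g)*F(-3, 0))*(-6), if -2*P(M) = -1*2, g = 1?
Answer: 0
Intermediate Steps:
P(M) = 1 (P(M) = -(-1)*2/2 = -½*(-2) = 1)
(P(2 - g)*F(-3, 0))*(-6) = (1*0)*(-6) = 0*(-6) = 0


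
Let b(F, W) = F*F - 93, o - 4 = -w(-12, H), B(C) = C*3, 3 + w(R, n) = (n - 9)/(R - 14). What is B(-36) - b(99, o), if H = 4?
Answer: -9816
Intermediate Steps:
w(R, n) = -3 + (-9 + n)/(-14 + R) (w(R, n) = -3 + (n - 9)/(R - 14) = -3 + (-9 + n)/(-14 + R))
B(C) = 3*C
o = 177/26 (o = 4 - (33 + 4 - 3*(-12))/(-14 - 12) = 4 - (33 + 4 + 36)/(-26) = 4 - (-1)*73/26 = 4 - 1*(-73/26) = 4 + 73/26 = 177/26 ≈ 6.8077)
b(F, W) = -93 + F**2 (b(F, W) = F**2 - 93 = -93 + F**2)
B(-36) - b(99, o) = 3*(-36) - (-93 + 99**2) = -108 - (-93 + 9801) = -108 - 1*9708 = -108 - 9708 = -9816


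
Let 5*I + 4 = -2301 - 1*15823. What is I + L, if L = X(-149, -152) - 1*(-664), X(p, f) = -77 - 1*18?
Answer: -15283/5 ≈ -3056.6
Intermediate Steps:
X(p, f) = -95 (X(p, f) = -77 - 18 = -95)
I = -18128/5 (I = -⅘ + (-2301 - 1*15823)/5 = -⅘ + (-2301 - 15823)/5 = -⅘ + (⅕)*(-18124) = -⅘ - 18124/5 = -18128/5 ≈ -3625.6)
L = 569 (L = -95 - 1*(-664) = -95 + 664 = 569)
I + L = -18128/5 + 569 = -15283/5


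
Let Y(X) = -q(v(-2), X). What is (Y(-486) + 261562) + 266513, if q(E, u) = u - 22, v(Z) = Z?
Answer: 528583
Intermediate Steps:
q(E, u) = -22 + u
Y(X) = 22 - X (Y(X) = -(-22 + X) = 22 - X)
(Y(-486) + 261562) + 266513 = ((22 - 1*(-486)) + 261562) + 266513 = ((22 + 486) + 261562) + 266513 = (508 + 261562) + 266513 = 262070 + 266513 = 528583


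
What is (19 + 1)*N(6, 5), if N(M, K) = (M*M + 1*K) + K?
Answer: 920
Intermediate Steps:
N(M, K) = M² + 2*K (N(M, K) = (M² + K) + K = (K + M²) + K = M² + 2*K)
(19 + 1)*N(6, 5) = (19 + 1)*(6² + 2*5) = 20*(36 + 10) = 20*46 = 920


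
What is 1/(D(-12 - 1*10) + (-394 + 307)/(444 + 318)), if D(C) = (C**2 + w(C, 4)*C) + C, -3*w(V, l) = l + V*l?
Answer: -254/39145 ≈ -0.0064887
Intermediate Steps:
w(V, l) = -l/3 - V*l/3 (w(V, l) = -(l + V*l)/3 = -l/3 - V*l/3)
D(C) = C + C**2 + C*(-4/3 - 4*C/3) (D(C) = (C**2 + (-1/3*4*(1 + C))*C) + C = (C**2 + (-4/3 - 4*C/3)*C) + C = (C**2 + C*(-4/3 - 4*C/3)) + C = C + C**2 + C*(-4/3 - 4*C/3))
1/(D(-12 - 1*10) + (-394 + 307)/(444 + 318)) = 1/((-12 - 1*10)*(-1 - (-12 - 1*10))/3 + (-394 + 307)/(444 + 318)) = 1/((-12 - 10)*(-1 - (-12 - 10))/3 - 87/762) = 1/((1/3)*(-22)*(-1 - 1*(-22)) - 87*1/762) = 1/((1/3)*(-22)*(-1 + 22) - 29/254) = 1/((1/3)*(-22)*21 - 29/254) = 1/(-154 - 29/254) = 1/(-39145/254) = -254/39145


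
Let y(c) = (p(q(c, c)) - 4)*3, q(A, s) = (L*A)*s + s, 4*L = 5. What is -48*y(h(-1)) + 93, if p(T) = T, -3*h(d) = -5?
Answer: -71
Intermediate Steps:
L = 5/4 (L = (¼)*5 = 5/4 ≈ 1.2500)
h(d) = 5/3 (h(d) = -⅓*(-5) = 5/3)
q(A, s) = s + 5*A*s/4 (q(A, s) = (5*A/4)*s + s = 5*A*s/4 + s = s + 5*A*s/4)
y(c) = -12 + 3*c*(4 + 5*c)/4 (y(c) = (c*(4 + 5*c)/4 - 4)*3 = (-4 + c*(4 + 5*c)/4)*3 = -12 + 3*c*(4 + 5*c)/4)
-48*y(h(-1)) + 93 = -48*(-12 + (¾)*(5/3)*(4 + 5*(5/3))) + 93 = -48*(-12 + (¾)*(5/3)*(4 + 25/3)) + 93 = -48*(-12 + (¾)*(5/3)*(37/3)) + 93 = -48*(-12 + 185/12) + 93 = -48*41/12 + 93 = -164 + 93 = -71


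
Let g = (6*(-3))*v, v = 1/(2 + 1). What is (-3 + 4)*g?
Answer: -6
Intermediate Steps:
v = 1/3 ≈ 0.33333
g = -6 (g = (6*(-3))*(1/3) = -18*1/3 = -6)
(-3 + 4)*g = (-3 + 4)*(-6) = 1*(-6) = -6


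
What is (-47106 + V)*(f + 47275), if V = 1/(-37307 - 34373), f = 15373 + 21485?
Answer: -40582851575539/10240 ≈ -3.9632e+9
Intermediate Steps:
f = 36858
V = -1/71680 (V = 1/(-71680) = -1/71680 ≈ -1.3951e-5)
(-47106 + V)*(f + 47275) = (-47106 - 1/71680)*(36858 + 47275) = -3376558081/71680*84133 = -40582851575539/10240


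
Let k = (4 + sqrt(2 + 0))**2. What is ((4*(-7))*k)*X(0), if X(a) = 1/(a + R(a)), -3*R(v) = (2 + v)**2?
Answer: 378 + 168*sqrt(2) ≈ 615.59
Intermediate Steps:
R(v) = -(2 + v)**2/3
X(a) = 1/(a - (2 + a)**2/3)
k = (4 + sqrt(2))**2 ≈ 29.314
((4*(-7))*k)*X(0) = ((4*(-7))*(4 + sqrt(2))**2)*(3/(-(2 + 0)**2 + 3*0)) = (-28*(4 + sqrt(2))**2)*(3/(-1*2**2 + 0)) = (-28*(4 + sqrt(2))**2)*(3/(-1*4 + 0)) = (-28*(4 + sqrt(2))**2)*(3/(-4 + 0)) = (-28*(4 + sqrt(2))**2)*(3/(-4)) = (-28*(4 + sqrt(2))**2)*(3*(-1/4)) = -28*(4 + sqrt(2))**2*(-3/4) = 21*(4 + sqrt(2))**2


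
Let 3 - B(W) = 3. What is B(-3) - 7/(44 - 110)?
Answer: 7/66 ≈ 0.10606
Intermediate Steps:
B(W) = 0 (B(W) = 3 - 1*3 = 3 - 3 = 0)
B(-3) - 7/(44 - 110) = 0 - 7/(44 - 110) = 0 - 7/(-66) = 0 - 1/66*(-7) = 0 + 7/66 = 7/66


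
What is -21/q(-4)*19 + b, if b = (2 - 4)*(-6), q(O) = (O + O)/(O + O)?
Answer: -387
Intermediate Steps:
q(O) = 1 (q(O) = (2*O)/((2*O)) = (2*O)*(1/(2*O)) = 1)
b = 12 (b = -2*(-6) = 12)
-21/q(-4)*19 + b = -21/1*19 + 12 = -21*1*19 + 12 = -21*19 + 12 = -399 + 12 = -387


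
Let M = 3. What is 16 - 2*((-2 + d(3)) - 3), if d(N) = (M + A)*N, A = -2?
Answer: 20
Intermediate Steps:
d(N) = N (d(N) = (3 - 2)*N = 1*N = N)
16 - 2*((-2 + d(3)) - 3) = 16 - 2*((-2 + 3) - 3) = 16 - 2*(1 - 3) = 16 - 2*(-2) = 16 + 4 = 20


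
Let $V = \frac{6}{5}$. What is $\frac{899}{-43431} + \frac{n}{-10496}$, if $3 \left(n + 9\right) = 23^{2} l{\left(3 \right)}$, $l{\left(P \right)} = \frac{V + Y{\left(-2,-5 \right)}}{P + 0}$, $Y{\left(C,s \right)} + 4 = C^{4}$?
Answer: $- \frac{6893821}{73524480} \approx -0.093762$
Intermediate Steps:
$Y{\left(C,s \right)} = -4 + C^{4}$
$V = \frac{6}{5}$ ($V = 6 \cdot \frac{1}{5} = \frac{6}{5} \approx 1.2$)
$l{\left(P \right)} = \frac{66}{5 P}$ ($l{\left(P \right)} = \frac{\frac{6}{5} - \left(4 - \left(-2\right)^{4}\right)}{P + 0} = \frac{\frac{6}{5} + \left(-4 + 16\right)}{P} = \frac{\frac{6}{5} + 12}{P} = \frac{66}{5 P}$)
$n = \frac{11503}{15}$ ($n = -9 + \frac{23^{2} \frac{66}{5 \cdot 3}}{3} = -9 + \frac{529 \cdot \frac{66}{5} \cdot \frac{1}{3}}{3} = -9 + \frac{529 \cdot \frac{22}{5}}{3} = -9 + \frac{1}{3} \cdot \frac{11638}{5} = -9 + \frac{11638}{15} = \frac{11503}{15} \approx 766.87$)
$\frac{899}{-43431} + \frac{n}{-10496} = \frac{899}{-43431} + \frac{11503}{15 \left(-10496\right)} = 899 \left(- \frac{1}{43431}\right) + \frac{11503}{15} \left(- \frac{1}{10496}\right) = - \frac{29}{1401} - \frac{11503}{157440} = - \frac{6893821}{73524480}$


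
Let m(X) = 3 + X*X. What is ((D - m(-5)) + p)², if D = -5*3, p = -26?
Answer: 4761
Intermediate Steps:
m(X) = 3 + X²
D = -15
((D - m(-5)) + p)² = ((-15 - (3 + (-5)²)) - 26)² = ((-15 - (3 + 25)) - 26)² = ((-15 - 1*28) - 26)² = ((-15 - 28) - 26)² = (-43 - 26)² = (-69)² = 4761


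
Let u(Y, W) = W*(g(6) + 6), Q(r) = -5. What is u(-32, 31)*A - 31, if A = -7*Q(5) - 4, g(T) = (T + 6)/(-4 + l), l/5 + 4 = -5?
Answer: 269483/49 ≈ 5499.7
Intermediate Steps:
l = -45 (l = -20 + 5*(-5) = -20 - 25 = -45)
g(T) = -6/49 - T/49 (g(T) = (T + 6)/(-4 - 45) = (6 + T)/(-49) = (6 + T)*(-1/49) = -6/49 - T/49)
A = 31 (A = -7*(-5) - 4 = 35 - 4 = 31)
u(Y, W) = 282*W/49 (u(Y, W) = W*((-6/49 - 1/49*6) + 6) = W*((-6/49 - 6/49) + 6) = W*(-12/49 + 6) = W*(282/49) = 282*W/49)
u(-32, 31)*A - 31 = ((282/49)*31)*31 - 31 = (8742/49)*31 - 31 = 271002/49 - 31 = 269483/49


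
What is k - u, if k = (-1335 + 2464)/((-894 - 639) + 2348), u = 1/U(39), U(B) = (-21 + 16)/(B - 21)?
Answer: 4063/815 ≈ 4.9853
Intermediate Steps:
U(B) = -5/(-21 + B)
u = -18/5 (u = 1/(-5/(-21 + 39)) = 1/(-5/18) = -18/5 ≈ -3.6000)
k = 1129/815 (k = 1129/(-1533 + 2348) = 1129/815 ≈ 1.3853)
k - u = 1129/815 - 1*(-18/5) = 1129/815 + 18/5 = 4063/815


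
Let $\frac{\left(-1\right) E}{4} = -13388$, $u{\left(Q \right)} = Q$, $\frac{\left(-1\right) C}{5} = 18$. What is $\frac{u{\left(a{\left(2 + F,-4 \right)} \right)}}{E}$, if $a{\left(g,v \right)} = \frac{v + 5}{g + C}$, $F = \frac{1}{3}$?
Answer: $- \frac{3}{14084176} \approx -2.1301 \cdot 10^{-7}$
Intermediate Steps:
$C = -90$ ($C = \left(-5\right) 18 = -90$)
$F = \frac{1}{3} \approx 0.33333$
$a{\left(g,v \right)} = \frac{5 + v}{-90 + g}$ ($a{\left(g,v \right)} = \frac{v + 5}{g - 90} = \frac{5 + v}{-90 + g}$)
$E = 53552$ ($E = \left(-4\right) \left(-13388\right) = 53552$)
$\frac{u{\left(a{\left(2 + F,-4 \right)} \right)}}{E} = \frac{\frac{1}{-90 + \left(2 + \frac{1}{3}\right)} \left(5 - 4\right)}{53552} = \frac{1}{-90 + \frac{7}{3}} \cdot 1 \cdot \frac{1}{53552} = \frac{1}{- \frac{263}{3}} \cdot 1 \cdot \frac{1}{53552} = \left(- \frac{3}{263}\right) 1 \cdot \frac{1}{53552} = \left(- \frac{3}{263}\right) \frac{1}{53552} = - \frac{3}{14084176}$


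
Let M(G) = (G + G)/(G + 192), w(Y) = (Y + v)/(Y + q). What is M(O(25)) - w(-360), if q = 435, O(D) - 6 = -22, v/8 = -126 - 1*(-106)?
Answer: 1114/165 ≈ 6.7515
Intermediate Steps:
v = -160 (v = 8*(-126 - 1*(-106)) = 8*(-126 + 106) = 8*(-20) = -160)
O(D) = -16 (O(D) = 6 - 22 = -16)
w(Y) = (-160 + Y)/(435 + Y) (w(Y) = (Y - 160)/(Y + 435) = (-160 + Y)/(435 + Y))
M(G) = 2*G/(192 + G) (M(G) = (2*G)/(192 + G) = 2*G/(192 + G))
M(O(25)) - w(-360) = 2*(-16)/(192 - 16) - (-160 - 360)/(435 - 360) = 2*(-16)/176 - (-520)/75 = 2*(-16)*(1/176) - (-520)/75 = -2/11 - 1*(-104/15) = -2/11 + 104/15 = 1114/165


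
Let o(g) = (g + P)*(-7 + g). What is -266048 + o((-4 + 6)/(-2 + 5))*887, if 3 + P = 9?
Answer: -2731492/9 ≈ -3.0350e+5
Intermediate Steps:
P = 6 (P = -3 + 9 = 6)
o(g) = (-7 + g)*(6 + g) (o(g) = (g + 6)*(-7 + g) = (6 + g)*(-7 + g) = (-7 + g)*(6 + g))
-266048 + o((-4 + 6)/(-2 + 5))*887 = -266048 + (-42 + ((-4 + 6)/(-2 + 5))² - (-4 + 6)/(-2 + 5))*887 = -266048 + (-42 + (2/3)² - 2/3)*887 = -266048 + (-42 + (2*(⅓))² - 2/3)*887 = -266048 + (-42 + (⅔)² - 1*⅔)*887 = -266048 + (-42 + 4/9 - ⅔)*887 = -266048 - 380/9*887 = -266048 - 337060/9 = -2731492/9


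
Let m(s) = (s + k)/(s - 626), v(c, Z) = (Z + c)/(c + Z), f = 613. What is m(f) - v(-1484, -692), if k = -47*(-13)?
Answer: -1237/13 ≈ -95.154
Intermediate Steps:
k = 611
v(c, Z) = 1 (v(c, Z) = (Z + c)/(Z + c) = 1)
m(s) = (611 + s)/(-626 + s) (m(s) = (s + 611)/(s - 626) = (611 + s)/(-626 + s))
m(f) - v(-1484, -692) = (611 + 613)/(-626 + 613) - 1*1 = 1224/(-13) - 1 = -1/13*1224 - 1 = -1224/13 - 1 = -1237/13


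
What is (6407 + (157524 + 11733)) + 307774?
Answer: 483438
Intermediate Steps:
(6407 + (157524 + 11733)) + 307774 = (6407 + 169257) + 307774 = 175664 + 307774 = 483438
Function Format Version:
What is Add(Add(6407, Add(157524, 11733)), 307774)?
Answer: 483438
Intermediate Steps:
Add(Add(6407, Add(157524, 11733)), 307774) = Add(Add(6407, 169257), 307774) = Add(175664, 307774) = 483438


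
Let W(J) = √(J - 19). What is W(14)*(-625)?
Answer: -625*I*√5 ≈ -1397.5*I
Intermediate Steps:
W(J) = √(-19 + J)
W(14)*(-625) = √(-19 + 14)*(-625) = √(-5)*(-625) = (I*√5)*(-625) = -625*I*√5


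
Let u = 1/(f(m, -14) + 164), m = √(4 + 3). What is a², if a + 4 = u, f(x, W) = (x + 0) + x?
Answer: 2878751723/180472356 + 26827*√7/45118089 ≈ 15.953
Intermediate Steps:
m = √7 ≈ 2.6458
f(x, W) = 2*x (f(x, W) = x + x = 2*x)
u = 1/(164 + 2*√7) (u = 1/(2*√7 + 164) = 1/(164 + 2*√7) ≈ 0.0059070)
a = -26827/6717 - √7/13434 (a = -4 + (41/6717 - √7/13434) = -26827/6717 - √7/13434 ≈ -3.9941)
a² = (-26827/6717 - √7/13434)²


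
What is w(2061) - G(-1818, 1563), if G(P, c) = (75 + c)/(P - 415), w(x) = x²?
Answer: 1355023233/319 ≈ 4.2477e+6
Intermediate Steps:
G(P, c) = (75 + c)/(-415 + P)
w(2061) - G(-1818, 1563) = 2061² - (75 + 1563)/(-415 - 1818) = 4247721 - 1638/(-2233) = 4247721 - (-1)*1638/2233 = 4247721 - 1*(-234/319) = 4247721 + 234/319 = 1355023233/319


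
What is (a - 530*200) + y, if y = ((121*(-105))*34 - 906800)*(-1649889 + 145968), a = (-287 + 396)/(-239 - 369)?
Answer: 1224149760391251/608 ≈ 2.0134e+12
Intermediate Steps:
a = -109/608 (a = 109/(-608) = 109*(-1/608) = -109/608 ≈ -0.17928)
y = 2013404317170 (y = (-12705*34 - 906800)*(-1503921) = (-431970 - 906800)*(-1503921) = -1338770*(-1503921) = 2013404317170)
(a - 530*200) + y = (-109/608 - 530*200) + 2013404317170 = (-109/608 - 106000) + 2013404317170 = -64448109/608 + 2013404317170 = 1224149760391251/608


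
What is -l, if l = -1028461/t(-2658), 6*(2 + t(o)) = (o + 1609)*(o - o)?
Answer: -1028461/2 ≈ -5.1423e+5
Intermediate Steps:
t(o) = -2 (t(o) = -2 + ((o + 1609)*(o - o))/6 = -2 + ((1609 + o)*0)/6 = -2 + (⅙)*0 = -2 + 0 = -2)
l = 1028461/2 (l = -1028461/(-2) = -1028461*(-½) = 1028461/2 ≈ 5.1423e+5)
-l = -1*1028461/2 = -1028461/2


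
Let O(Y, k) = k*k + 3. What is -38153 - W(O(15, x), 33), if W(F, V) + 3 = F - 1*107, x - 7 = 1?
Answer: -38110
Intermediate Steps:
x = 8 (x = 7 + 1 = 8)
O(Y, k) = 3 + k² (O(Y, k) = k² + 3 = 3 + k²)
W(F, V) = -110 + F (W(F, V) = -3 + (F - 1*107) = -3 + (F - 107) = -3 + (-107 + F) = -110 + F)
-38153 - W(O(15, x), 33) = -38153 - (-110 + (3 + 8²)) = -38153 - (-110 + (3 + 64)) = -38153 - (-110 + 67) = -38153 - 1*(-43) = -38153 + 43 = -38110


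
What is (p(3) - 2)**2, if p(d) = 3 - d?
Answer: 4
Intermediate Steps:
(p(3) - 2)**2 = ((3 - 1*3) - 2)**2 = ((3 - 3) - 2)**2 = (0 - 2)**2 = (-2)**2 = 4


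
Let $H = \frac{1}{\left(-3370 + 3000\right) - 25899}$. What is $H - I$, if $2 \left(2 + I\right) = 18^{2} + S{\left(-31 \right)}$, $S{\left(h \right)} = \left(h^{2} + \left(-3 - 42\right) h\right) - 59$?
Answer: $- \frac{68745975}{52538} \approx -1308.5$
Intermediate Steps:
$H = - \frac{1}{26269}$ ($H = \frac{1}{-370 - 25899} = \frac{1}{-26269} = - \frac{1}{26269} \approx -3.8068 \cdot 10^{-5}$)
$S{\left(h \right)} = -59 + h^{2} - 45 h$ ($S{\left(h \right)} = \left(h^{2} + \left(-3 - 42\right) h\right) - 59 = \left(h^{2} - 45 h\right) - 59 = -59 + h^{2} - 45 h$)
$I = \frac{2617}{2}$ ($I = -2 + \frac{18^{2} - \left(-1336 - 961\right)}{2} = -2 + \frac{324 + \left(-59 + 961 + 1395\right)}{2} = -2 + \frac{324 + 2297}{2} = -2 + \frac{1}{2} \cdot 2621 = -2 + \frac{2621}{2} = \frac{2617}{2} \approx 1308.5$)
$H - I = - \frac{1}{26269} - \frac{2617}{2} = - \frac{68745975}{52538}$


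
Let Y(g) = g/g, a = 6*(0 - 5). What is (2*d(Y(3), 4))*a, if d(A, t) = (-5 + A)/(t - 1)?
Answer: 80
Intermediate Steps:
a = -30 (a = 6*(-5) = -30)
Y(g) = 1
d(A, t) = (-5 + A)/(-1 + t)
(2*d(Y(3), 4))*a = (2*((-5 + 1)/(-1 + 4)))*(-30) = (2*(-4/3))*(-30) = -8/3*(-30) = 80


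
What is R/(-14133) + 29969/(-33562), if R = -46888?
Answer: 1150103179/474331746 ≈ 2.4247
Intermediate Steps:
R/(-14133) + 29969/(-33562) = -46888/(-14133) + 29969/(-33562) = -46888*(-1/14133) + 29969*(-1/33562) = 46888/14133 - 29969/33562 = 1150103179/474331746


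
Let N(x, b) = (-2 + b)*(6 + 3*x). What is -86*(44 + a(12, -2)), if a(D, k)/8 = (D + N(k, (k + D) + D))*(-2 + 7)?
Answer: -45064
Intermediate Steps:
a(D, k) = -480 + 520*D + 120*k*(k + 2*D) (a(D, k) = 8*((D + (-12 - 6*k + 6*((k + D) + D) + 3*((k + D) + D)*k))*(-2 + 7)) = 8*((D + (-12 - 6*k + 6*((D + k) + D) + 3*((D + k) + D)*k))*5) = 8*((D + (-12 - 6*k + 6*(k + 2*D) + 3*(k + 2*D)*k))*5) = 8*((D + (-12 - 6*k + (6*k + 12*D) + 3*k*(k + 2*D)))*5) = 8*((D + (-12 + 12*D + 3*k*(k + 2*D)))*5) = 8*((-12 + 13*D + 3*k*(k + 2*D))*5) = 8*(-60 + 65*D + 15*k*(k + 2*D)) = -480 + 520*D + 120*k*(k + 2*D))
-86*(44 + a(12, -2)) = -86*(44 + (-480 + 520*12 + 120*(-2)*(-2 + 2*12))) = -86*(44 + (-480 + 6240 + 120*(-2)*(-2 + 24))) = -86*(44 + (-480 + 6240 + 120*(-2)*22)) = -86*(44 + (-480 + 6240 - 5280)) = -86*(44 + 480) = -86*524 = -45064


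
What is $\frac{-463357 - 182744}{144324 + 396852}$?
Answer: $- \frac{215367}{180392} \approx -1.1939$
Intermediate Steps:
$\frac{-463357 - 182744}{144324 + 396852} = - \frac{646101}{541176} = \left(-646101\right) \frac{1}{541176} = - \frac{215367}{180392}$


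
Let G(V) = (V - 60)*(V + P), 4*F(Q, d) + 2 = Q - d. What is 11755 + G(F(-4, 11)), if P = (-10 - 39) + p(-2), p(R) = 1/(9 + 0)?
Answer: 2184361/144 ≈ 15169.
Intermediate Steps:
p(R) = 1/9
F(Q, d) = -1/2 - d/4 + Q/4 (F(Q, d) = -1/2 + (Q - d)/4 = -1/2 + (-d/4 + Q/4) = -1/2 - d/4 + Q/4)
P = -440/9 (P = (-10 - 39) + 1/9 = -49 + 1/9 = -440/9 ≈ -48.889)
G(V) = (-60 + V)*(-440/9 + V) (G(V) = (V - 60)*(V - 440/9) = (-60 + V)*(-440/9 + V))
11755 + G(F(-4, 11)) = 11755 + (8800/3 + (-1/2 - 1/4*11 + (1/4)*(-4))**2 - 980*(-1/2 - 1/4*11 + (1/4)*(-4))/9) = 11755 + (8800/3 + (-1/2 - 11/4 - 1)**2 - 980*(-1/2 - 11/4 - 1)/9) = 11755 + (8800/3 + (-17/4)**2 - 980/9*(-17/4)) = 11755 + (8800/3 + 289/16 + 4165/9) = 11755 + 491641/144 = 2184361/144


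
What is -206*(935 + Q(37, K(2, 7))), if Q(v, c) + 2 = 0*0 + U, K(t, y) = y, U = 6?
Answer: -193434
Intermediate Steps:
Q(v, c) = 4 (Q(v, c) = -2 + (0*0 + 6) = -2 + (0 + 6) = -2 + 6 = 4)
-206*(935 + Q(37, K(2, 7))) = -206*(935 + 4) = -206*939 = -193434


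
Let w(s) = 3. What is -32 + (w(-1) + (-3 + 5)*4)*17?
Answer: 155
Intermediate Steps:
-32 + (w(-1) + (-3 + 5)*4)*17 = -32 + (3 + (-3 + 5)*4)*17 = -32 + (3 + 2*4)*17 = -32 + (3 + 8)*17 = -32 + 11*17 = -32 + 187 = 155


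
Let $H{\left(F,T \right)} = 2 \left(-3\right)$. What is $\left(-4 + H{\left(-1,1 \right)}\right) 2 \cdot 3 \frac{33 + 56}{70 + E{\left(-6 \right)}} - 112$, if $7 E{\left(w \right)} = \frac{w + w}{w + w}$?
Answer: $- \frac{92372}{491} \approx -188.13$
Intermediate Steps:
$H{\left(F,T \right)} = -6$
$E{\left(w \right)} = \frac{1}{7}$ ($E{\left(w \right)} = \frac{\left(w + w\right) \frac{1}{w + w}}{7} = \frac{2 w \frac{1}{2 w}}{7} = \frac{1}{7} \cdot 1 = \frac{1}{7}$)
$\left(-4 + H{\left(-1,1 \right)}\right) 2 \cdot 3 \frac{33 + 56}{70 + E{\left(-6 \right)}} - 112 = \left(-4 - 6\right) 2 \cdot 3 \frac{33 + 56}{70 + \frac{1}{7}} - 112 = \left(-10\right) 2 \cdot 3 \frac{89}{\frac{491}{7}} - 112 = \left(-20\right) 3 \cdot 89 \cdot \frac{7}{491} - 112 = \left(-60\right) \frac{623}{491} - 112 = - \frac{37380}{491} - 112 = - \frac{92372}{491}$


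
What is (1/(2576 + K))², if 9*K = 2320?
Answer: 81/650454016 ≈ 1.2453e-7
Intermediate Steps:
K = 2320/9 (K = (⅑)*2320 = 2320/9 ≈ 257.78)
(1/(2576 + K))² = (1/(2576 + 2320/9))² = (1/(25504/9))² = (9/25504)² = 81/650454016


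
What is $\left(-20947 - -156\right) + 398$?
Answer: $-20393$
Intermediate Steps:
$\left(-20947 - -156\right) + 398 = \left(-20947 + \left(-72 + 228\right)\right) + 398 = \left(-20947 + 156\right) + 398 = -20791 + 398 = -20393$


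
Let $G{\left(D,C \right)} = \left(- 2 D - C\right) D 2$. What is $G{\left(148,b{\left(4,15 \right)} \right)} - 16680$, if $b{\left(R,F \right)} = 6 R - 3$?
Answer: $-110512$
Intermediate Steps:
$b{\left(R,F \right)} = -3 + 6 R$
$G{\left(D,C \right)} = 2 D \left(- C - 2 D\right)$ ($G{\left(D,C \right)} = \left(- C - 2 D\right) D 2 = D \left(- C - 2 D\right) 2 = 2 D \left(- C - 2 D\right)$)
$G{\left(148,b{\left(4,15 \right)} \right)} - 16680 = \left(-2\right) 148 \left(\left(-3 + 6 \cdot 4\right) + 2 \cdot 148\right) - 16680 = \left(-2\right) 148 \left(\left(-3 + 24\right) + 296\right) - 16680 = \left(-2\right) 148 \left(21 + 296\right) - 16680 = \left(-2\right) 148 \cdot 317 - 16680 = -93832 - 16680 = -110512$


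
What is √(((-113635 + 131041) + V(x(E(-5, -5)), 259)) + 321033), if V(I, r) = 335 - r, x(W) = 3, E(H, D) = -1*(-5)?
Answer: √338515 ≈ 581.82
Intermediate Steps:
E(H, D) = 5
√(((-113635 + 131041) + V(x(E(-5, -5)), 259)) + 321033) = √(((-113635 + 131041) + (335 - 1*259)) + 321033) = √((17406 + (335 - 259)) + 321033) = √((17406 + 76) + 321033) = √(17482 + 321033) = √338515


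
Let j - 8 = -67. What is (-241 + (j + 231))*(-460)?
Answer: 31740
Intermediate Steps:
j = -59 (j = 8 - 67 = -59)
(-241 + (j + 231))*(-460) = (-241 + (-59 + 231))*(-460) = (-241 + 172)*(-460) = -69*(-460) = 31740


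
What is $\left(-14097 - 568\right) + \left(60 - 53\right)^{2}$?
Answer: $-14616$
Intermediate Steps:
$\left(-14097 - 568\right) + \left(60 - 53\right)^{2} = -14665 + 7^{2} = -14665 + 49 = -14616$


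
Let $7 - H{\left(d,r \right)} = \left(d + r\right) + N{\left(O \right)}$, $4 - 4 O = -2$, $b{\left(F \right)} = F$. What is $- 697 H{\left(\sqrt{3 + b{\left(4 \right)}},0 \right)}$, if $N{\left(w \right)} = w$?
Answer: $- \frac{7667}{2} + 697 \sqrt{7} \approx -1989.4$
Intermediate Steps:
$O = \frac{3}{2}$ ($O = 1 - - \frac{1}{2} = 1 + \frac{1}{2} = \frac{3}{2} \approx 1.5$)
$H{\left(d,r \right)} = \frac{11}{2} - d - r$ ($H{\left(d,r \right)} = 7 - \left(\left(d + r\right) + \frac{3}{2}\right) = 7 - \left(\frac{3}{2} + d + r\right) = \frac{11}{2} - d - r$)
$- 697 H{\left(\sqrt{3 + b{\left(4 \right)}},0 \right)} = - 697 \left(\frac{11}{2} - \sqrt{3 + 4} - 0\right) = - 697 \left(\frac{11}{2} - \sqrt{7} + 0\right) = - 697 \left(\frac{11}{2} - \sqrt{7}\right) = - \frac{7667}{2} + 697 \sqrt{7}$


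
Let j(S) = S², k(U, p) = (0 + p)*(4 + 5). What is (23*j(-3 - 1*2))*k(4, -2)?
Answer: -10350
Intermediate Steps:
k(U, p) = 9*p (k(U, p) = p*9 = 9*p)
(23*j(-3 - 1*2))*k(4, -2) = (23*(-3 - 1*2)²)*(9*(-2)) = (23*(-3 - 2)²)*(-18) = (23*(-5)²)*(-18) = (23*25)*(-18) = 575*(-18) = -10350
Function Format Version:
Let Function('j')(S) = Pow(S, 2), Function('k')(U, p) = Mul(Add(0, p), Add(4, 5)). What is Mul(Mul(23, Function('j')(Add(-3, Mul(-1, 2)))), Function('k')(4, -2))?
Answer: -10350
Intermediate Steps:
Function('k')(U, p) = Mul(9, p) (Function('k')(U, p) = Mul(p, 9) = Mul(9, p))
Mul(Mul(23, Function('j')(Add(-3, Mul(-1, 2)))), Function('k')(4, -2)) = Mul(Mul(23, Pow(Add(-3, Mul(-1, 2)), 2)), Mul(9, -2)) = Mul(Mul(23, Pow(Add(-3, -2), 2)), -18) = Mul(Mul(23, Pow(-5, 2)), -18) = Mul(Mul(23, 25), -18) = Mul(575, -18) = -10350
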